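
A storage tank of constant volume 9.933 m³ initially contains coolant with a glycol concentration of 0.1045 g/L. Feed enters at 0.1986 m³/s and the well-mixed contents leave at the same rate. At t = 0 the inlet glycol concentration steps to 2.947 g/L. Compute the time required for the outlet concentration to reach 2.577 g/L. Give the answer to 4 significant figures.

Species balance: V dC/dt = Q(C_in − C) ⇒ τ = V/Q = 50.0151 s.
C(t) = C_in + (C₀ − C_in) e^(−t/τ). Set C = 2.577 and solve for t:
e^(−t/τ) = (C − C_in)/(C₀ − C_in) = (2.577 − 2.947)/(0.1045 − 2.947) = 0.130167
t = −τ ln(…) = 50.0151 × 2.03894 = 101.978 s.

102.0 s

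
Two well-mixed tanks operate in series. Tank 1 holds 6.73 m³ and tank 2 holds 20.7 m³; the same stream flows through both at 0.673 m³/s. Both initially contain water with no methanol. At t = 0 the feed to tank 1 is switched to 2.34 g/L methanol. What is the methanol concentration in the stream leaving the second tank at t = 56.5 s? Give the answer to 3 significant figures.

Each tank obeys Vᵢ dCᵢ/dt = Q(Cᵢ₋₁ − Cᵢ), so τᵢ = Vᵢ/Q.
τ₁ = 6.73/0.673 = 10.000 s; τ₂ = 20.7/0.673 = 30.758 s.
Tank 1: C₁ = C_in(1 − e^(−t/τ₁)). Tank 2 (τ₁ ≠ τ₂): C₂ = C_in[1 − (τ₁ e^(−t/τ₁) − τ₂ e^(−t/τ₂))/(τ₁ − τ₂)].
At t = 56.5: e^(−t/τ₁) = 0.0035175, e^(−t/τ₂) = 0.15931.
C₂ = 2.34·[1 − (10.000·0.0035175 − 30.758·0.15931)/(-20.758)] = 2.34·0.76564 = 1.7916 g/L.

1.79 g/L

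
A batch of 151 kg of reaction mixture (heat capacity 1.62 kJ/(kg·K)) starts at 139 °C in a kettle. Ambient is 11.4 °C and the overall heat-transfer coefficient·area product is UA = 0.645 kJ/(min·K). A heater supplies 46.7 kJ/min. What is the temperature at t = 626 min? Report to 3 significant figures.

94.4 °C

M c_p dT/dt = −UA(T − T_amb) + Q̇.
dT/dt = (T_ss − T)/τ with T_ss = T_amb + Q̇/UA = 11.4 + 46.7/0.645 = 83.803 °C, τ = M c_p/UA = 151·1.62/0.645 = 379.26 min.
Integrating: T(t) = T_ss + (T₀ − T_ss) e^(−t/τ).
T(626) = 83.803 + (55.197)·0.19193 = 94.397 °C.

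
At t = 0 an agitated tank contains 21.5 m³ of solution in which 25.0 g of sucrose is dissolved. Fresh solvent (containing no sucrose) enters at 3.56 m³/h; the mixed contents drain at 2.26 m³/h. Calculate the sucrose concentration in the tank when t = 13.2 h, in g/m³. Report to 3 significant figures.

Total volume: dV/dt = Q_in − Q_out = 1.3000 m³/h, so V(t) = 21.5 + 1.3000 t and V(13.2) = 38.660 m³.
Species balance (pure solvent in): dm/dt = −Q_out · m/V(t).
Separate: dm/m = −Q_out dt/V(t) ⇒ ln(m/m₀) = −(Q_out/(Q_in−Q_out)) ln(V/V₀).
m = m₀ (V₀/V)^(Q_out/(Q_in−Q_out)) = 25.0 × (21.5/38.660)^(1.7385) = 9.0145 g.
C = m/V = 9.0145/38.660 = 0.23317 g/m³.

0.233 g/m³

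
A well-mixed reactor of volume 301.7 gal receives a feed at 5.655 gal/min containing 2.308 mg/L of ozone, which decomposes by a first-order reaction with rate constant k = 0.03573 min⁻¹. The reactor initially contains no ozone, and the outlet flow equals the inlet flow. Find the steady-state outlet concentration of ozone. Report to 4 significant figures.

0.7942 mg/L

Accumulation = in − out − consumed: V dC/dt = Q C_in − Q C − k V C.
At steady state: 0 = Q C_in − (Q + kV) C_ss, so C_ss = Q C_in/(Q + kV).
C_ss = 5.655·2.308/(5.655 + 0.03573·301.7) = 13.0517/16.4347 = 0.794156 mg/L.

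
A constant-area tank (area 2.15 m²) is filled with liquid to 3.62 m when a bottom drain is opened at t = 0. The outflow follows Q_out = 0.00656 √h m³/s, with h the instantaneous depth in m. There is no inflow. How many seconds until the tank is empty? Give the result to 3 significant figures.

1250 s

A dh/dt = −Q_out = −0.00656 √h.
This is separable: 2 d(√h)/dt = −0.00656/A, so √h = √h₀ − (0.00656/(2A)) t.
Tank is empty when √h = 0: t_empty = 2A√h₀/0.00656.
t_empty = 2·2.15·√3.62/0.00656 = 4.3000·1.9026/0.00656 = 1247.2 s.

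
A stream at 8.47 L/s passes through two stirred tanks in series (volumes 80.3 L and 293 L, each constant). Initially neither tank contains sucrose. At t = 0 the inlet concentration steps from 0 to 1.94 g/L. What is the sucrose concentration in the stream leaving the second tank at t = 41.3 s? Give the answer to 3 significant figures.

Each tank obeys Vᵢ dCᵢ/dt = Q(Cᵢ₋₁ − Cᵢ), so τᵢ = Vᵢ/Q.
τ₁ = 80.3/8.47 = 9.4805 s; τ₂ = 293/8.47 = 34.593 s.
Solving the cascade with C₁(0)=C₂(0)=0 gives C₂(t) = C_in[1 − (τ₁ e^(−t/τ₁) − τ₂ e^(−t/τ₂))/(τ₁ − τ₂)].
At t = 41.3: e^(−t/τ₁) = 0.012826, e^(−t/τ₂) = 0.30304.
C₂ = 1.94·[1 − (9.4805·0.012826 − 34.593·0.30304)/(-25.112)] = 1.94·0.58740 = 1.1396 g/L.

1.14 g/L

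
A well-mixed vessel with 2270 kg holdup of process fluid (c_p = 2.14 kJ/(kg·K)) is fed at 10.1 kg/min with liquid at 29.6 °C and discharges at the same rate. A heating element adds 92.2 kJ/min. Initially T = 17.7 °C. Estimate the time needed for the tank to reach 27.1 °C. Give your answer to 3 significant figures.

196 min

M c_p dT/dt = ṁ c_p (T_in − T) + Q̇.
τ = M/ṁ = 224.75 min; T_ss = T_in + Q̇/(ṁ c_p) = 33.866 °C.
T(t) = T_ss + (T₀ − T_ss) e^(−t/τ). Set T = 27.1:
e^(−t/τ) = (27.1 − 33.866)/(17.7 − 33.866) = 0.41852
t = −224.75 · ln(0.41852) = 195.76 min.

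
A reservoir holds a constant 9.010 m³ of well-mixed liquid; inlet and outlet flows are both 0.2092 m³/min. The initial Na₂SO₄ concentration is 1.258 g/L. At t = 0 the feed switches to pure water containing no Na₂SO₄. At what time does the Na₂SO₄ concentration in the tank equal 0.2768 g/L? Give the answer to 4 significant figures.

Species balance: V dC/dt = Q(C_in − C) ⇒ τ = V/Q = 43.0688 min.
C(t) = C_in + (C₀ − C_in) e^(−t/τ). Set C = 0.2768 and solve for t:
e^(−t/τ) = (C − C_in)/(C₀ − C_in) = (0.2768 − 0)/(1.258 − 0) = 0.220032
t = −τ ln(…) = 43.0688 × 1.51398 = 65.2055 min.

65.21 min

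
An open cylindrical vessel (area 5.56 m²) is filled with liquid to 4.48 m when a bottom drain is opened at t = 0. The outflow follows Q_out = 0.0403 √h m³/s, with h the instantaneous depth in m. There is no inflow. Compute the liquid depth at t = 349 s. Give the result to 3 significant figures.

With no inflow, A dh/dt = −0.0403 √h.
This is separable: 2 d(√h)/dt = −0.0403/A, so √h = √h₀ − (0.0403/(2A)) t.
√h = √4.48 − 0.0403·349/(2·5.56) = 2.1166 − 1.2648 = 0.85179.
h = 0.85179² = 0.72555 m.

0.726 m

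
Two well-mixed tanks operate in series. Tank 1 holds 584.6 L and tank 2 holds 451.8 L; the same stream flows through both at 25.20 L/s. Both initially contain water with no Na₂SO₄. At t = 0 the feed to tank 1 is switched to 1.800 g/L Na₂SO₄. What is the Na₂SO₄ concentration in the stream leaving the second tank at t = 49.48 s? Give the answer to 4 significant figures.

1.249 g/L

Time constants: τᵢ = Vᵢ/Q for each well-mixed tank.
τ₁ = 584.6/25.20 = 23.1984 s; τ₂ = 451.8/25.20 = 17.9286 s.
Tank 1: C₁ = C_in(1 − e^(−t/τ₁)). Tank 2 (τ₁ ≠ τ₂): C₂ = C_in[1 − (τ₁ e^(−t/τ₁) − τ₂ e^(−t/τ₂))/(τ₁ − τ₂)].
At t = 49.48: e^(−t/τ₁) = 0.118493, e^(−t/τ₂) = 0.0633019.
C₂ = 1.800·[1 − (23.1984·0.118493 − 17.9286·0.0633019)/(5.26984)] = 1.800·0.693742 = 1.24874 g/L.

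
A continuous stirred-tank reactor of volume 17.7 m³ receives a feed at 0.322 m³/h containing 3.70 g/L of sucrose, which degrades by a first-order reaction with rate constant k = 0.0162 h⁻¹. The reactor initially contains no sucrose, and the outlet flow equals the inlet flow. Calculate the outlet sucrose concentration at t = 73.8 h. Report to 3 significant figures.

1.80 g/L

V dC/dt = Q(C_in − C) − k V C.
dC/dt = (Q/V) C_in − (Q/V + k) C; effective rate a = Q/V + k = 0.018192 + 0.0162 = 0.034392 h⁻¹.
C_ss = Q C_in/(Q + kV) = 1.9572 g/L; C(t) = C_ss + (C₀ − C_ss) e^(−a t).
C(73.8) = 1.9572 + (-1.9572)·e^(−0.034392·73.8) = 1.9572 + (-1.9572)·0.079014 = 1.8025 g/L.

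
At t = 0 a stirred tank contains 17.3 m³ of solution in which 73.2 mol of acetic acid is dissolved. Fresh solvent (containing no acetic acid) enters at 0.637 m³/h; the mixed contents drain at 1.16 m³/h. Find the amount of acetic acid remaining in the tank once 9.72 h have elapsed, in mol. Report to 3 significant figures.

Total volume: dV/dt = Q_in − Q_out = -0.52300 m³/h, so V(t) = 17.3 − 0.52300 t and V(9.72) = 12.216 m³.
Species balance (pure solvent in): dm/dt = −Q_out · m/V(t).
dm/m = −Q_out dt/(V₀ − 0.52300 t); integrating gives ln(m/m₀) = −(Q_out/(Q_in−Q_out)) ln(V/V₀).
m = m₀ (V₀/V)^(Q_out/(Q_in−Q_out)) = 73.2 × (17.3/12.216)^(-2.2180) = 33.835 mol.

33.8 mol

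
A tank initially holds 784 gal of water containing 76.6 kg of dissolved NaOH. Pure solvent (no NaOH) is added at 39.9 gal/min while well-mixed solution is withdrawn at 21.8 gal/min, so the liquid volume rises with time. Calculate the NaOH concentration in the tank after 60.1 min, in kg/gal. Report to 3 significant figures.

Total volume: dV/dt = Q_in − Q_out = 18.100 gal/min, so V(t) = 784 + 18.100 t and V(60.1) = 1871.8 gal.
Solute balance: dm/dt = 0 − Q_out C = −Q_out m/V(t).
Separate: dm/m = −Q_out dt/V(t) ⇒ ln(m/m₀) = −(Q_out/(Q_in−Q_out)) ln(V/V₀).
m = m₀ (V₀/V)^(Q_out/(Q_in−Q_out)) = 76.6 × (784/1871.8)^(1.2044) = 26.855 kg.
C = m/V = 26.855/1871.8 = 0.014347 kg/gal.

0.0143 kg/gal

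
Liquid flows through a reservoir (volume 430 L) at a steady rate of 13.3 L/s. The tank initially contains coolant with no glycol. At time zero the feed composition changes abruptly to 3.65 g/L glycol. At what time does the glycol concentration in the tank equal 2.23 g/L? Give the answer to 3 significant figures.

30.5 s

Species balance: V dC/dt = Q(C_in − C) ⇒ τ = V/Q = 32.331 s.
C(t) = C_in + (C₀ − C_in) e^(−t/τ). Set C = 2.23 and solve for t:
e^(−t/τ) = (C − C_in)/(C₀ − C_in) = (2.23 − 3.65)/(0 − 3.65) = 0.38904
t = −τ ln(…) = 32.331 × 0.94407 = 30.523 s.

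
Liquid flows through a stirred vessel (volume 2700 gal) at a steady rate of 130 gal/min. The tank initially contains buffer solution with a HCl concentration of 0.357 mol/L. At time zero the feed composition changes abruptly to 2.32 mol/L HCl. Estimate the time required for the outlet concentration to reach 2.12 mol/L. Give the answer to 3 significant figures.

Species balance: V dC/dt = Q(C_in − C) ⇒ τ = V/Q = 20.769 min.
C(t) = C_in + (C₀ − C_in) e^(−t/τ). Set C = 2.12 and solve for t:
e^(−t/τ) = (C − C_in)/(C₀ − C_in) = (2.12 − 2.32)/(0.357 − 2.32) = 0.10188
t = −τ ln(…) = 20.769 × 2.2839 = 47.435 min.

47.4 min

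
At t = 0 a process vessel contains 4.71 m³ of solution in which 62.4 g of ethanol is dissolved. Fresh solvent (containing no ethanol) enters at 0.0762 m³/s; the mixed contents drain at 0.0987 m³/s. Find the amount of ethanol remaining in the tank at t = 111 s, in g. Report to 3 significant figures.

2.27 g

Total volume: dV/dt = Q_in − Q_out = -0.022500 m³/s, so V(t) = 4.71 − 0.022500 t and V(111) = 2.2125 m³.
Solute balance: dm/dt = 0 − Q_out C = −Q_out m/V(t).
Separate: dm/m = −Q_out dt/V(t) ⇒ ln(m/m₀) = −(Q_out/(Q_in−Q_out)) ln(V/V₀).
m = m₀ (V₀/V)^(Q_out/(Q_in−Q_out)) = 62.4 × (4.71/2.2125)^(-4.3867) = 2.2686 g.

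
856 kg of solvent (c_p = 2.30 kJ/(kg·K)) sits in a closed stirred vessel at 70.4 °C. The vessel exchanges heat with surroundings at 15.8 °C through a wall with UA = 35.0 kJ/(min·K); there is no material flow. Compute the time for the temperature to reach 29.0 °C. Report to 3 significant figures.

First-law balance (no shaft work): M c_p dT/dt = −UA(T − T_amb).
τ = M c_p/UA = 56.251 min; T_ss = T_amb = 15.800 °C.
T(t) = T_ss + (T₀ − T_ss)e^(−t/τ); set T = 29.0:
t = −τ ln[(T − T_ss)/(T₀ − T_ss)] = −56.251 · ln(0.24176) = 79.867 min.

79.9 min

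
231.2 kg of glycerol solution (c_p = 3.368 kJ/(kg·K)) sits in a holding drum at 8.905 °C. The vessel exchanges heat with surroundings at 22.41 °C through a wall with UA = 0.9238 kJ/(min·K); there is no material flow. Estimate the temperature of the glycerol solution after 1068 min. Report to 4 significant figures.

18.61 °C

M c_p dT/dt = −UA(T − T_amb).
dT/dt = (T_ss − T)/τ with T_ss = T_amb = 22.4100 °C, τ = M c_p/UA = 231.2·3.368/0.9238 = 842.911 min.
This is linear first-order; T(t) = T_ss + (T₀ − T_ss) e^(−t/τ).
T(1068) = 22.4100 + (-13.5050)·0.281665 = 18.6061 °C.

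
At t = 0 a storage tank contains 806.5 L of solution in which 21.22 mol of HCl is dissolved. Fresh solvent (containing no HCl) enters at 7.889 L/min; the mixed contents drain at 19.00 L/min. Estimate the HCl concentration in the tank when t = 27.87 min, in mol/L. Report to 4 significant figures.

0.01865 mol/L

Total volume: dV/dt = Q_in − Q_out = -11.1110 L/min, so V(t) = 806.5 − 11.1110 t and V(27.87) = 496.836 L.
Species balance (pure solvent in): dm/dt = −Q_out · m/V(t).
Separate: dm/m = −Q_out dt/V(t) ⇒ ln(m/m₀) = −(Q_out/(Q_in−Q_out)) ln(V/V₀).
m = m₀ (V₀/V)^(Q_out/(Q_in−Q_out)) = 21.22 × (806.5/496.836)^(-1.71002) = 9.26773 mol.
C = m/V = 9.26773/496.836 = 0.0186535 mol/L.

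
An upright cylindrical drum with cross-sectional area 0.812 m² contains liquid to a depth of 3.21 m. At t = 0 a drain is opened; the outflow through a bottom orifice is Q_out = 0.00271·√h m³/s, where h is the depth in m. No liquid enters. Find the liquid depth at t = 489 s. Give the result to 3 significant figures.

With no inflow, A dh/dt = −0.00271 √h.
This is separable: 2 d(√h)/dt = −0.00271/A, so √h = √h₀ − (0.00271/(2A)) t.
√h = √3.21 − 0.00271·489/(2·0.812) = 1.7916 − 0.81600 = 0.97564.
h = 0.97564² = 0.95188 m.

0.952 m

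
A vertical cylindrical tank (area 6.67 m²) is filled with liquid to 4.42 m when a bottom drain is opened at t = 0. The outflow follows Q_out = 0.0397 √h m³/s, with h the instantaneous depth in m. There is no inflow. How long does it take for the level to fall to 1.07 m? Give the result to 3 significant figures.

Volume balance on the tank: A dh/dt = −0.0397 √h.
Separate and integrate: 2(√h − √h₀) = −(0.0397/A) t.
t = 2A(√h₀ − √h)/0.0397 = 2·6.67·(√4.42 − √1.07)/0.0397
  = 13.340 × (2.1024 − 1.0344) / 0.0397 = 358.86 s.

359 s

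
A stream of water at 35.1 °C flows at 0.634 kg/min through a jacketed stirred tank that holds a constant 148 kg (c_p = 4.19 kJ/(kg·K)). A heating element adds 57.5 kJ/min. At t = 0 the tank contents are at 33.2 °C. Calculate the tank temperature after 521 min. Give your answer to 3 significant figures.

M c_p dT/dt = ṁ c_p (T_in − T) + Q̇.
τ = M/ṁ = 233.44 min; T_ss = T_in + Q̇/(ṁ c_p) = 35.1 + 57.5/(0.634·4.19) = 56.745 °C.
Solution: T(t) = T_ss + (T₀ − T_ss) e^(−t/τ).
T(521) = 56.745 + (-23.545)·e^(−521/233.44) = 56.745 + (-23.545)·0.10733 = 54.218 °C.

54.2 °C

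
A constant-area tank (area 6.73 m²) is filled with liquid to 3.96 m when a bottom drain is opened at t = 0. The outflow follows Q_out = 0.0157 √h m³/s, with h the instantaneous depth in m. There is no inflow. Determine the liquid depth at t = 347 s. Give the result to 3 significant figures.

With no inflow, A dh/dt = −0.0157 √h.
Separate and integrate: 2(√h − √h₀) = −(0.0157/A) t.
√h = √3.96 − 0.0157·347/(2·6.73) = 1.9900 − 0.40475 = 1.5852.
h = 1.5852² = 2.5129 m.

2.51 m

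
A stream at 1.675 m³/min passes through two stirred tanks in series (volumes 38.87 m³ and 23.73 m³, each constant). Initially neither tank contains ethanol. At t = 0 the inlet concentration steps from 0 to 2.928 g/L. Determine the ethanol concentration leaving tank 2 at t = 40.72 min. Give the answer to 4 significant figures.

Each tank obeys Vᵢ dCᵢ/dt = Q(Cᵢ₋₁ − Cᵢ), so τᵢ = Vᵢ/Q.
τ₁ = 38.87/1.675 = 23.2060 min; τ₂ = 23.73/1.675 = 14.1672 min.
Solving the cascade with C₁(0)=C₂(0)=0 gives C₂(t) = C_in[1 − (τ₁ e^(−t/τ₁) − τ₂ e^(−t/τ₂))/(τ₁ − τ₂)].
At t = 40.72: e^(−t/τ₁) = 0.172956, e^(−t/τ₂) = 0.0564584.
C₂ = 2.928·[1 − (23.2060·0.172956 − 14.1672·0.0564584)/(9.03881)] = 2.928·0.644450 = 1.88695 g/L.

1.887 g/L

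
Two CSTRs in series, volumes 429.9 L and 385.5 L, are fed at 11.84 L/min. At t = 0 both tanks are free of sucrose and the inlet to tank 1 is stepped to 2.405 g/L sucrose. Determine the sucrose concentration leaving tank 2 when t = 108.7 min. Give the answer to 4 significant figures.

1.979 g/L

Time constants: τᵢ = Vᵢ/Q for each well-mixed tank.
τ₁ = 429.9/11.84 = 36.3091 min; τ₂ = 385.5/11.84 = 32.5591 min.
Solving the cascade with C₁(0)=C₂(0)=0 gives C₂(t) = C_in[1 − (τ₁ e^(−t/τ₁) − τ₂ e^(−t/τ₂))/(τ₁ − τ₂)].
At t = 108.7: e^(−t/τ₁) = 0.0500998, e^(−t/τ₂) = 0.0354887.
C₂ = 2.405·[1 − (36.3091·0.0500998 − 32.5591·0.0354887)/(3.75000)] = 2.405·0.823040 = 1.97941 g/L.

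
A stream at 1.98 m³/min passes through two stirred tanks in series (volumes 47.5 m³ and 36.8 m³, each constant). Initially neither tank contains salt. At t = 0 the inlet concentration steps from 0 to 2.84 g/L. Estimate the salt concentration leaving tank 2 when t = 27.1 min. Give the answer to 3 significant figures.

Species balance on tank i: dCᵢ/dt = (Cᵢ₋₁ − Cᵢ)/τᵢ with τᵢ = Vᵢ/Q.
τ₁ = 47.5/1.98 = 23.990 min; τ₂ = 36.8/1.98 = 18.586 min.
Solving the cascade with C₁(0)=C₂(0)=0 gives C₂(t) = C_in[1 − (τ₁ e^(−t/τ₁) − τ₂ e^(−t/τ₂))/(τ₁ − τ₂)].
At t = 27.1: e^(−t/τ₁) = 0.32315, e^(−t/τ₂) = 0.23268.
C₂ = 2.84·[1 − (23.990·0.32315 − 18.586·0.23268)/(5.4040)] = 2.84·0.36570 = 1.0386 g/L.

1.04 g/L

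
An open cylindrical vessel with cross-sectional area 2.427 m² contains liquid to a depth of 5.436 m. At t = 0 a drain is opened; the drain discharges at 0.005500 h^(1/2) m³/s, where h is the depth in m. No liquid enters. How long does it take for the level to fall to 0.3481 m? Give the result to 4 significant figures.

A dh/dt = −Q_out = −0.005500 √h.
Separate and integrate: 2(√h − √h₀) = −(0.005500/A) t.
t = 2A(√h₀ − √h)/0.005500 = 2·2.427·(√5.436 − √0.3481)/0.005500
  = 4.85400 × (2.33152 − 0.590000) / 0.005500 = 1536.97 s.

1537 s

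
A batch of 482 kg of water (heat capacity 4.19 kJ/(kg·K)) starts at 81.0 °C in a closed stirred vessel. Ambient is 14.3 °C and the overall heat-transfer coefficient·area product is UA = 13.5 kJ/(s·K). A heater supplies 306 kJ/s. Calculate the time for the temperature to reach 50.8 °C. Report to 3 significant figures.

173 s

Heat balance on the well-mixed liquid: M c_p dT/dt = −UA(T − T_amb) + Q̇.
τ = M c_p/UA = 149.60 s; T_ss = T_amb + Q̇/UA = 14.3 + 306/13.5 = 36.967 °C.
T(t) = T_ss + (T₀ − T_ss)e^(−t/τ); set T = 50.8:
t = −τ ln[(T − T_ss)/(T₀ − T_ss)] = −149.60 · ln(0.31416) = 173.22 s.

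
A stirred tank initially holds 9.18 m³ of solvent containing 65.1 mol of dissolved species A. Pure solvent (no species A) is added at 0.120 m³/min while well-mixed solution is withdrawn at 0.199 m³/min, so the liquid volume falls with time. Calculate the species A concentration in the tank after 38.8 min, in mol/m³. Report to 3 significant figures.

3.83 mol/m³

Let m(t) be the amount of species A. Volume: V(t) = V₀ + (Q_in − Q_out) t = 9.18 − 0.079000 t; V(38.8) = 6.1148 m³.
Solute balance: dm/dt = 0 − Q_out C = −Q_out m/V(t).
Separate: dm/m = −Q_out dt/V(t) ⇒ ln(m/m₀) = −(Q_out/(Q_in−Q_out)) ln(V/V₀).
m = m₀ (V₀/V)^(Q_out/(Q_in−Q_out)) = 65.1 × (9.18/6.1148)^(-2.5190) = 23.393 mol.
C = m/V = 23.393/6.1148 = 3.8256 mol/m³.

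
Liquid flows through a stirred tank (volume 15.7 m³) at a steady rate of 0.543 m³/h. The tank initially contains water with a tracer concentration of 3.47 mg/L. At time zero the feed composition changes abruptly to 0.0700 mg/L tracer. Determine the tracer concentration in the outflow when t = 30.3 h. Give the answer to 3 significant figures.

Species balance on the tank: V dC/dt = Q(C_in − C).
So dC/dt = (C_in − C)/τ with τ = V/Q = 15.7/0.543 = 28.913 h.
Integrating: C(t) = C_in + (C₀ − C_in) e^(−t/τ).
C(30.3) = 0.0700 + (3.47 − 0.0700)·e^(−30.3/28.913) = 0.0700 + (3.4000)·0.35065 = 1.2622 mg/L.

1.26 mg/L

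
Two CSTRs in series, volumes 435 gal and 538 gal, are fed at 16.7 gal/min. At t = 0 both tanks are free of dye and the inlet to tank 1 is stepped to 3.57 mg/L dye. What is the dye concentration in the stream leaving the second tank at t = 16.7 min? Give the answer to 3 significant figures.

0.407 mg/L

Time constants: τᵢ = Vᵢ/Q for each well-mixed tank.
τ₁ = 435/16.7 = 26.048 min; τ₂ = 538/16.7 = 32.216 min.
Solving the cascade with C₁(0)=C₂(0)=0 gives C₂(t) = C_in[1 − (τ₁ e^(−t/τ₁) − τ₂ e^(−t/τ₂))/(τ₁ − τ₂)].
At t = 16.7: e^(−t/τ₁) = 0.52670, e^(−t/τ₂) = 0.59548.
C₂ = 3.57·[1 − (26.048·0.52670 − 32.216·0.59548)/(-6.1677)] = 3.57·0.11402 = 0.40706 mg/L.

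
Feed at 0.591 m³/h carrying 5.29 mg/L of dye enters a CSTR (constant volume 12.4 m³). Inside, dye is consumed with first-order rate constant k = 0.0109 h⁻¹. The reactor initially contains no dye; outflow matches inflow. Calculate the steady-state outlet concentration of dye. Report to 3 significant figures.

4.31 mg/L

Species balance: V dC/dt = Q C_in − Q C − k V C.
Steady state (dC/dt = 0): C_ss = Q C_in/(Q + kV) = C_in/(1 + kV/Q).
C_ss = 0.591·5.29/(0.591 + 0.0109·12.4) = 3.1264/0.72616 = 4.3054 mg/L.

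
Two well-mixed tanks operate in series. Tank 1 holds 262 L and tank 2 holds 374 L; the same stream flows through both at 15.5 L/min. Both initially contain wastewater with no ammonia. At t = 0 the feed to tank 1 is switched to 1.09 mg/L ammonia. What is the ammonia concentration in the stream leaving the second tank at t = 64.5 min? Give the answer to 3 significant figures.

0.895 mg/L

Time constants: τᵢ = Vᵢ/Q for each well-mixed tank.
τ₁ = 262/15.5 = 16.903 min; τ₂ = 374/15.5 = 24.129 min.
Solving the cascade with C₁(0)=C₂(0)=0 gives C₂(t) = C_in[1 − (τ₁ e^(−t/τ₁) − τ₂ e^(−t/τ₂))/(τ₁ − τ₂)].
At t = 64.5: e^(−t/τ₁) = 0.022019, e^(−t/τ₂) = 0.069036.
C₂ = 1.09·[1 − (16.903·0.022019 − 24.129·0.069036)/(-7.2258)] = 1.09·0.82098 = 0.89487 mg/L.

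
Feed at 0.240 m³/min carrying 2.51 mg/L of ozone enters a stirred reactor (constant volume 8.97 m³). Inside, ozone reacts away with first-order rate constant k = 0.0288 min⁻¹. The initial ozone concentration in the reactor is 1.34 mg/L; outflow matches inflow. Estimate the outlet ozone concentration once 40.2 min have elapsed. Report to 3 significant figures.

1.22 mg/L

Accumulation = in − out − consumed: V dC/dt = Q C_in − Q C − k V C.
dC/dt = (Q/V) C_in − (Q/V + k) C; effective rate a = Q/V + k = 0.026756 + 0.0288 = 0.055556 min⁻¹.
C_ss = Q C_in/(Q + kV) = 1.2088 mg/L; C(t) = C_ss + (C₀ − C_ss) e^(−a t).
C(40.2) = 1.2088 + (0.13118)·e^(−0.055556·40.2) = 1.2088 + (0.13118)·0.10717 = 1.2229 mg/L.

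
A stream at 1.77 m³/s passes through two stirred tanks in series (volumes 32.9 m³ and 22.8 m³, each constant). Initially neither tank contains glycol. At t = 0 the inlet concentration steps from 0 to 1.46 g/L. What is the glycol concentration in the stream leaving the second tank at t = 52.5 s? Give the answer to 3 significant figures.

1.23 g/L

Time constants: τᵢ = Vᵢ/Q for each well-mixed tank.
τ₁ = 32.9/1.77 = 18.588 s; τ₂ = 22.8/1.77 = 12.881 s.
Tank 1: C₁ = C_in(1 − e^(−t/τ₁)). Tank 2 (τ₁ ≠ τ₂): C₂ = C_in[1 − (τ₁ e^(−t/τ₁) − τ₂ e^(−t/τ₂))/(τ₁ − τ₂)].
At t = 52.5: e^(−t/τ₁) = 0.059340, e^(−t/τ₂) = 0.016981.
C₂ = 1.46·[1 − (18.588·0.059340 − 12.881·0.016981)/(5.7062)] = 1.46·0.84504 = 1.2338 g/L.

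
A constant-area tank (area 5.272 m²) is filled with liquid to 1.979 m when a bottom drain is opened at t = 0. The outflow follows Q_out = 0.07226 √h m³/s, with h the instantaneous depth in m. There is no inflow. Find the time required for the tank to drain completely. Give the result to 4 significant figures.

With no inflow, A dh/dt = −0.07226 √h.
∫ h^(−1/2) dh = −(0.07226/A) ∫ dt, giving 2√h = 2√h₀ − (0.07226/A) t.
Set h = 0: 2√h₀ = (0.07226/A) t_empty ⇒ t_empty = 2A√h₀/0.07226.
t_empty = 2·5.272·√1.979/0.07226 = 10.5440·1.40677/0.07226 = 205.272 s.

205.3 s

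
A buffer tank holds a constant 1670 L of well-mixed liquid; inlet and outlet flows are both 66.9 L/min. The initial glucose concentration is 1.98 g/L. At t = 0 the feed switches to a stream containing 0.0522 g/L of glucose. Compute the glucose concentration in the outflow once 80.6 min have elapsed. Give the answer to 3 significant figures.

0.129 g/L

Species balance on the tank: V dC/dt = Q(C_in − C).
Rewrite as dC/dt + C/τ = C_in/τ, τ = V/Q = 24.963 min.
Integrating: C(t) = C_in + (C₀ − C_in) e^(−t/τ).
C(80.6) = 0.0522 + (1.98 − 0.0522)·e^(−80.6/24.963) = 0.0522 + (1.9278)·0.039604 = 0.12855 g/L.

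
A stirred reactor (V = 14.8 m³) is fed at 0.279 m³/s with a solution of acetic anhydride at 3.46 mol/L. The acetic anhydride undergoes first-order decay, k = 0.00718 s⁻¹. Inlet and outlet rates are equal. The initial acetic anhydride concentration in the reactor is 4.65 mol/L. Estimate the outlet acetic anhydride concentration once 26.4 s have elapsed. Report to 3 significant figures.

3.58 mol/L

Accumulation = in − out − consumed: V dC/dt = Q C_in − Q C − k V C.
dC/dt = (Q/V) C_in − (Q/V + k) C; effective rate a = Q/V + k = 0.018851 + 0.00718 = 0.026031 s⁻¹.
C_ss = Q C_in/(Q + kV) = 2.5057 mol/L; C(t) = C_ss + (C₀ − C_ss) e^(−a t).
C(26.4) = 2.5057 + (2.1443)·e^(−0.026031·26.4) = 2.5057 + (2.1443)·0.50297 = 3.5842 mol/L.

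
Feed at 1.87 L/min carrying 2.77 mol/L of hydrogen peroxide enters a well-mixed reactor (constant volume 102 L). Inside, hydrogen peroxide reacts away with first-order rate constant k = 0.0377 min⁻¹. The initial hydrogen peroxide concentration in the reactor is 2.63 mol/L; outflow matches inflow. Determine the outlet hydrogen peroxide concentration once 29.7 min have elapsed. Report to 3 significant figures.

Accumulation = in − out − consumed: V dC/dt = Q C_in − Q C − k V C.
This is linear with rate a = Q/V + k = 0.056033 min⁻¹.
C_ss = Q C_in/(Q + kV) = 0.90631 mol/L; C(t) = C_ss + (C₀ − C_ss) e^(−a t).
C(29.7) = 0.90631 + (1.7237)·e^(−0.056033·29.7) = 0.90631 + (1.7237)·0.18934 = 1.2327 mol/L.

1.23 mol/L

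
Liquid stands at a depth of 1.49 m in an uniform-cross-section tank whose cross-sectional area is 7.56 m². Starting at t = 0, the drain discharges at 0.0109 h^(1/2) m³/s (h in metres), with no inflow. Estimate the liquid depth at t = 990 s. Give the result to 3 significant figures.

0.257 m

With no inflow, A dh/dt = −0.0109 √h.
∫ h^(−1/2) dh = −(0.0109/A) ∫ dt, giving 2√h = 2√h₀ − (0.0109/A) t.
√h = √1.49 − 0.0109·990/(2·7.56) = 1.2207 − 0.71369 = 0.50697.
h = 0.50697² = 0.25701 m.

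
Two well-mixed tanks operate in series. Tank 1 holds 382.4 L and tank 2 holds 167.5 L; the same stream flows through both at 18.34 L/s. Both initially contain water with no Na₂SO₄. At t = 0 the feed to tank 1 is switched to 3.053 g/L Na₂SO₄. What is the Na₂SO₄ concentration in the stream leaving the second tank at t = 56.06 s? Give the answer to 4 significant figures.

2.689 g/L

Species balance on tank i: dCᵢ/dt = (Cᵢ₋₁ − Cᵢ)/τᵢ with τᵢ = Vᵢ/Q.
τ₁ = 382.4/18.34 = 20.8506 s; τ₂ = 167.5/18.34 = 9.13304 s.
Solving the cascade with C₁(0)=C₂(0)=0 gives C₂(t) = C_in[1 − (τ₁ e^(−t/τ₁) − τ₂ e^(−t/τ₂))/(τ₁ − τ₂)].
At t = 56.06: e^(−t/τ₁) = 0.0679725, e^(−t/τ₂) = 0.00215891.
C₂ = 3.053·[1 − (20.8506·0.0679725 − 9.13304·0.00215891)/(11.7176)] = 3.053·0.880730 = 2.68887 g/L.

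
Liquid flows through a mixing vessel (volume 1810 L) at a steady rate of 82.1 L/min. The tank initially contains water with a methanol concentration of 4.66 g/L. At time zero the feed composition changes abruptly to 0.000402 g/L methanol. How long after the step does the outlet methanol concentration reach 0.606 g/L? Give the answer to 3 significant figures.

Accumulation = in − out for the solute gives V dC/dt = Q(C_in − C), so τ = V/Q = 22.046 min.
C(t) = C_in + (C₀ − C_in) e^(−t/τ). Set C = 0.606 and solve for t:
e^(−t/τ) = (C − C_in)/(C₀ − C_in) = (0.606 − 0.000402)/(4.66 − 0.000402) = 0.12997
t = −τ ln(…) = 22.046 × 2.0405 = 44.985 min.

45.0 min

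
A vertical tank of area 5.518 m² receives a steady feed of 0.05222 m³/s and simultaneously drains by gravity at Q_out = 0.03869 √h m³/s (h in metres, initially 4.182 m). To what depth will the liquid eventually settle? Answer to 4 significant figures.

1.822 m

Level balance: A dh/dt = 0.05222 − 0.03869 √h. Setting dh/dt = 0:
Q_in = 0.03869 √h_ss ⇒ √h_ss = 0.05222/0.03869 = 1.34970.
h_ss = 1.34970² = 1.82170 m. (Since h₀ = 4.182 m > h_ss, the level will fall toward this value.)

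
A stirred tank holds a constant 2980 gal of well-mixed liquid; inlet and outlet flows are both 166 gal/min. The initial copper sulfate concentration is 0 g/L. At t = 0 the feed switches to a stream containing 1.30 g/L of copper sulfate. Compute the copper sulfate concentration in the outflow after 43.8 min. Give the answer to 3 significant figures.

1.19 g/L

Accumulation = in − out for the solute gives V dC/dt = Q(C_in − C).
So dC/dt = (C_in − C)/τ with τ = V/Q = 2980/166 = 17.952 min.
This is linear first-order; C(t) = C_in + (C₀ − C_in) e^(−t/τ).
C(43.8) = 1.30 + (0 − 1.30)·e^(−43.8/17.952) = 1.30 + (-1.3000)·0.087173 = 1.1867 g/L.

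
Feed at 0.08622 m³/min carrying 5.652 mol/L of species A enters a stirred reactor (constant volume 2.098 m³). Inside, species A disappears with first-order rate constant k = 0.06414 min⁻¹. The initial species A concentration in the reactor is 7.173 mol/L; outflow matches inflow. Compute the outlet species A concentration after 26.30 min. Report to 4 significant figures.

2.519 mol/L

V dC/dt = Q(C_in − C) − k V C.
This is linear with rate a = Q/V + k = 0.105236 min⁻¹.
C_ss = Q C_in/(Q + kV) = 2.20719 mol/L; C(t) = C_ss + (C₀ − C_ss) e^(−a t).
C(26.30) = 2.20719 + (4.96581)·e^(−0.105236·26.30) = 2.20719 + (4.96581)·0.0628054 = 2.51907 mol/L.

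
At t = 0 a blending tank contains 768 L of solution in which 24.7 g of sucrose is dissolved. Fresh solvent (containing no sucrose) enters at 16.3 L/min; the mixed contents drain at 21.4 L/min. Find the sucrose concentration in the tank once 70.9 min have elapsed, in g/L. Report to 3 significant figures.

0.00421 g/L

Total volume: dV/dt = Q_in − Q_out = -5.1000 L/min, so V(t) = 768 − 5.1000 t and V(70.9) = 406.41 L.
Solute balance: dm/dt = 0 − Q_out C = −Q_out m/V(t).
Separate: dm/m = −Q_out dt/V(t) ⇒ ln(m/m₀) = −(Q_out/(Q_in−Q_out)) ln(V/V₀).
m = m₀ (V₀/V)^(Q_out/(Q_in−Q_out)) = 24.7 × (768/406.41)^(-4.1961) = 1.7097 g.
C = m/V = 1.7097/406.41 = 0.0042068 g/L.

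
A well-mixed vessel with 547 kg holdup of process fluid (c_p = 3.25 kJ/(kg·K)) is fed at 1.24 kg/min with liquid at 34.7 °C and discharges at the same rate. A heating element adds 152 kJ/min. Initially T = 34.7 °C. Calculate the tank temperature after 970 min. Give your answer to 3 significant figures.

68.2 °C

M c_p dT/dt = ṁ c_p (T_in − T) + Q̇.
τ = M/ṁ = 441.13 min; T_ss = T_in + Q̇/(ṁ c_p) = 34.7 + 152/(1.24·3.25) = 72.417 °C.
Integrating: T(t) = T_ss + (T₀ − T_ss) e^(−t/τ).
T(970) = 72.417 + (-37.717)·e^(−970/441.13) = 72.417 + (-37.717)·0.11092 = 68.233 °C.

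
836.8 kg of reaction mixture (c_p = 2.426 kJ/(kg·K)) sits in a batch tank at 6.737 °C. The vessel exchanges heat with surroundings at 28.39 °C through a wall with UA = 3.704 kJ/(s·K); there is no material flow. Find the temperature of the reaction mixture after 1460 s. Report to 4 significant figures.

26.88 °C

First-law balance (no shaft work): M c_p dT/dt = −UA(T − T_amb).
dT/dt = (T_ss − T)/τ with T_ss = T_amb = 28.3900 °C, τ = M c_p/UA = 836.8·2.426/3.704 = 548.077 s.
Solution: T(t) = T_ss + (T₀ − T_ss) e^(−t/τ).
T(1460) = 28.3900 + (-21.6530)·0.0696788 = 26.8812 °C.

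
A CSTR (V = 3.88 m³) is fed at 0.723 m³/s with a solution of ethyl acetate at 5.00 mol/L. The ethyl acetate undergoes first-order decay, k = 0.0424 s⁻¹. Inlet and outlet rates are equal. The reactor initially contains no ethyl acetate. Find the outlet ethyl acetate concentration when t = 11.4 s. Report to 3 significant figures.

3.77 mol/L

V dC/dt = Q(C_in − C) − k V C.
This is linear with rate a = Q/V + k = 0.22874 s⁻¹.
C_ss = Q C_in/(Q + kV) = 4.0732 mol/L; C(t) = C_ss + (C₀ − C_ss) e^(−a t).
C(11.4) = 4.0732 + (-4.0732)·e^(−0.22874·11.4) = 4.0732 + (-4.0732)·0.073708 = 3.7730 mol/L.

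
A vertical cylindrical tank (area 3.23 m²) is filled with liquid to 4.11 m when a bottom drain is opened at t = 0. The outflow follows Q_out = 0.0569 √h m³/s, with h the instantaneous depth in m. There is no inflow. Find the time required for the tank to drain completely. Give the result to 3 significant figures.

Unsteady balance on liquid volume: A dh/dt = −0.0569 √h.
This is separable: 2 d(√h)/dt = −0.0569/A, so √h = √h₀ − (0.0569/(2A)) t.
Tank is empty when √h = 0: t_empty = 2A√h₀/0.0569.
t_empty = 2·3.23·√4.11/0.0569 = 6.4600·2.0273/0.0569 = 230.17 s.

230 s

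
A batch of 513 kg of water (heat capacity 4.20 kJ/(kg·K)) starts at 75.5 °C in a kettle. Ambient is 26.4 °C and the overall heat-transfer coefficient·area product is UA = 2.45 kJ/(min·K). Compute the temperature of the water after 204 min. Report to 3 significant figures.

Heat balance on the well-mixed liquid: M c_p dT/dt = −UA(T − T_amb).
dT/dt = (T_ss − T)/τ with T_ss = T_amb = 26.400 °C, τ = M c_p/UA = 513·4.20/2.45 = 879.43 min.
Integrating: T(t) = T_ss + (T₀ − T_ss) e^(−t/τ).
T(204) = 26.400 + (49.100)·0.79297 = 65.335 °C.

65.3 °C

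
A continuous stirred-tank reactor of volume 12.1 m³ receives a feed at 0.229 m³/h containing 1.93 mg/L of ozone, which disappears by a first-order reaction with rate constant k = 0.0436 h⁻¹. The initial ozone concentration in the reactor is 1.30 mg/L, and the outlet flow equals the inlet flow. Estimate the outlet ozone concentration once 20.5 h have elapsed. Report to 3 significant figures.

Accumulation = in − out − consumed: V dC/dt = Q C_in − Q C − k V C.
dC/dt = (Q/V) C_in − (Q/V + k) C; effective rate a = Q/V + k = 0.018926 + 0.0436 = 0.062526 h⁻¹.
C_ss = Q C_in/(Q + kV) = 0.58418 mg/L; C(t) = C_ss + (C₀ − C_ss) e^(−a t).
C(20.5) = 0.58418 + (0.71582)·e^(−0.062526·20.5) = 0.58418 + (0.71582)·0.27754 = 0.78285 mg/L.

0.783 mg/L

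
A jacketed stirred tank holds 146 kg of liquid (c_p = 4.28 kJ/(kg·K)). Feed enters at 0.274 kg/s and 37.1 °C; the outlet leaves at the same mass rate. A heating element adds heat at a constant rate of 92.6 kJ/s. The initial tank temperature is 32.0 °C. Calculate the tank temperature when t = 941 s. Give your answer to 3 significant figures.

M c_p dT/dt = ṁ c_p (T_in − T) + Q̇.
Rearrange: dT/dt = (T_ss − T)/τ with τ = M/ṁ = 532.85 s and T_ss = T_in + Q̇/(ṁ c_p) = 116.06 °C.
This is linear first-order; T(t) = T_ss + (T₀ − T_ss) e^(−t/τ).
T(941) = 116.06 + (-84.062)·e^(−941/532.85) = 116.06 + (-84.062)·0.17102 = 101.69 °C.

102 °C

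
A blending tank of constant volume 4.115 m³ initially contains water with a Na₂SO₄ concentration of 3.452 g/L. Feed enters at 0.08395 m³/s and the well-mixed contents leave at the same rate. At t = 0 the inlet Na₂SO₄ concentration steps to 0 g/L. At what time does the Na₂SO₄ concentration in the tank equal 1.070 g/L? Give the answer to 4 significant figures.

Species balance on the tank: V dC/dt = Q(C_in − C), so τ = V/Q = 49.0173 s.
C(t) = C_in + (C₀ − C_in) e^(−t/τ). Set C = 1.070 and solve for t:
e^(−t/τ) = (C − C_in)/(C₀ − C_in) = (1.070 − 0)/(3.452 − 0) = 0.309965
t = −τ ln(…) = 49.0173 × 1.17130 = 57.4137 s.

57.41 s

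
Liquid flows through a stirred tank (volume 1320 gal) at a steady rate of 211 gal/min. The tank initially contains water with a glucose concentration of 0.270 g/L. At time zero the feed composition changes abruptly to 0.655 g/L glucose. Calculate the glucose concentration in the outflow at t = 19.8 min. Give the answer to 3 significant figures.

Mass balance on the solute (V constant): V dC/dt = Q(C_in − C).
Rewrite as dC/dt + C/τ = C_in/τ, τ = V/Q = 6.2559 min.
Integrating: C(t) = C_in + (C₀ − C_in) e^(−t/τ).
C(19.8) = 0.655 + (0.270 − 0.655)·e^(−19.8/6.2559) = 0.655 + (-0.38500)·0.042214 = 0.63875 g/L.

0.639 g/L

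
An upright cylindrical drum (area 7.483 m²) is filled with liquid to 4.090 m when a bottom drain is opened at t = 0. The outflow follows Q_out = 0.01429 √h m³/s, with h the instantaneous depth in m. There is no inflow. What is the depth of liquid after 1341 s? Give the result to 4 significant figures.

A dh/dt = −Q_out = −0.01429 √h.
This is separable: 2 d(√h)/dt = −0.01429/A, so √h = √h₀ − (0.01429/(2A)) t.
√h = √4.090 − 0.01429·1341/(2·7.483) = 2.02237 − 1.28043 = 0.741947.
h = 0.741947² = 0.550485 m.

0.5505 m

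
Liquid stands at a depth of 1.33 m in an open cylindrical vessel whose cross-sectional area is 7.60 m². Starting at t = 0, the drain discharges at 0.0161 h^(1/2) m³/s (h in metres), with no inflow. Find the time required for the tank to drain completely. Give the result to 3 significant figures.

1090 s

Unsteady balance on liquid volume: A dh/dt = −0.0161 √h.
This is separable: 2 d(√h)/dt = −0.0161/A, so √h = √h₀ − (0.0161/(2A)) t.
Tank is empty when √h = 0: t_empty = 2A√h₀/0.0161.
t_empty = 2·7.60·√1.33/0.0161 = 15.200·1.1533/0.0161 = 1088.8 s.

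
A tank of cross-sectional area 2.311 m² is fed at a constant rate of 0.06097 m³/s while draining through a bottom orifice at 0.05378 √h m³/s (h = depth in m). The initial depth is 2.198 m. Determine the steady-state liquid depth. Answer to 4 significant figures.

Level balance: A dh/dt = 0.06097 − 0.05378 √h. Setting dh/dt = 0:
Q_in = 0.05378 √h_ss ⇒ √h_ss = 0.06097/0.05378 = 1.13369.
h_ss = 1.13369² = 1.28526 m. (Since h₀ = 2.198 m > h_ss, the level will fall toward this value.)

1.285 m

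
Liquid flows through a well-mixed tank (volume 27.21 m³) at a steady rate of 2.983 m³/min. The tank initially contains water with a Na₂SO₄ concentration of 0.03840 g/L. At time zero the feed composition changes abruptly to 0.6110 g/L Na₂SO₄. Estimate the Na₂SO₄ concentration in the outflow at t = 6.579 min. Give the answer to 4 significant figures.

0.3326 g/L

Species balance on the tank: V dC/dt = Q(C_in − C).
So dC/dt = (C_in − C)/τ with τ = V/Q = 27.21/2.983 = 9.12169 min.
C approaches C_in exponentially: C(t) = C_in + (C₀ − C_in) e^(−t/τ).
C(6.579) = 0.6110 + (0.03840 − 0.6110)·e^(−6.579/9.12169) = 0.6110 + (-0.572600)·0.486145 = 0.332633 g/L.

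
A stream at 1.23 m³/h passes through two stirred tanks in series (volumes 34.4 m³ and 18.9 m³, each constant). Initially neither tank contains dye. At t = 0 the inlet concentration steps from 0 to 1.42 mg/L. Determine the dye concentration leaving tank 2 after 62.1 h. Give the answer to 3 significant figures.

Species balance on tank i: dCᵢ/dt = (Cᵢ₋₁ − Cᵢ)/τᵢ with τᵢ = Vᵢ/Q.
τ₁ = 34.4/1.23 = 27.967 h; τ₂ = 18.9/1.23 = 15.366 h.
Solving the cascade with C₁(0)=C₂(0)=0 gives C₂(t) = C_in[1 − (τ₁ e^(−t/τ₁) − τ₂ e^(−t/τ₂))/(τ₁ − τ₂)].
At t = 62.1: e^(−t/τ₁) = 0.10856, e^(−t/τ₂) = 0.017572.
C₂ = 1.42·[1 − (27.967·0.10856 − 15.366·0.017572)/(12.602)] = 1.42·0.78049 = 1.1083 mg/L.

1.11 mg/L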